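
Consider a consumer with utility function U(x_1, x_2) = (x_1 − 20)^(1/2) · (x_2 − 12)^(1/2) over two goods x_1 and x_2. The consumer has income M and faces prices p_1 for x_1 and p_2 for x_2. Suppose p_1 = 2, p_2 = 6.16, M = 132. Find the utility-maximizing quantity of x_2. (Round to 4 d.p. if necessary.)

x_2* = 13.4675

Substituting into the budget: x_1* = 20 + 0.5·(M − 20·p_1 − 12·p_2)/p_1, and x_2* = 12 + 0.5·(…)/p_2.
Discretionary income = 132 − 20·2 − 12·6.16 = 18.08; x_2* = 12 + 0.5·18.08/6.16 = 13.4675.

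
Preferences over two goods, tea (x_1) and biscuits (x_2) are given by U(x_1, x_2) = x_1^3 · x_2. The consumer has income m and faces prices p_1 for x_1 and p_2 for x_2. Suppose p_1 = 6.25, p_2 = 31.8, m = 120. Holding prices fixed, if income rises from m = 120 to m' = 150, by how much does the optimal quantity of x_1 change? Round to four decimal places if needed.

Δx_1* = 3.6

MU_x_1/MU_x_2 = (3·x_2)/(x_1); tangency sets this equal to p_1/p_2.
So 3·p_2·x_2 = p_1·x_1; combined with the budget, a share 0.75 of income goes to x_1.
Demand: x_1*(p_1,p_2,m) = 0.75·m/p_1 and x_2* = 0.25·m/p_2.
At p_1=6.25, p_2=31.8, m=120: x_1* = 0.75·120/6.25 = 14.4.
At m' = 150: x_1* = 18. Change: 18 − 14.4 = 3.6.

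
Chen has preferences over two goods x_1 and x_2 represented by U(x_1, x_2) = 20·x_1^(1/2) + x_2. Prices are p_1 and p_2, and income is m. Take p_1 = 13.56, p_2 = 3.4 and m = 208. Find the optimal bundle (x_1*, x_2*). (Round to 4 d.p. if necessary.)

Utility is quasi-linear in x_2; the FOC for x_1 is 10/√x_1 = p_1/p_2.
Solve: √x_1 = 10·p_2/p_1, so x_1*(p_1,p_2) = (10·p_2/p_1)², and x_2* = (m − p_1·x_1*)/p_2.
Plugging in: x_1* = (10·3.4/13.56)² = 6.2869, x_2* = 36.1027.

x_1* = 6.2869, x_2* = 36.1027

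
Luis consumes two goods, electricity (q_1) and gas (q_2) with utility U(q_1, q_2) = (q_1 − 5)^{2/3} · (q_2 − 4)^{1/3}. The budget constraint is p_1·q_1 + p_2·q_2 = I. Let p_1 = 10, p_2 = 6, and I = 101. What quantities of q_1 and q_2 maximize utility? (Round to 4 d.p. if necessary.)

q_1* = 6.8, q_2* = 5.5

This is Cobb-Douglas in (q_1−5, q_2−4): tangency gives 2/3·p_2·(q_2−4) = 1/3·p_1·(q_1−5).
Substituting into the budget: q_1* = 5 + 2/3·(I − 5·p_1 − 4·p_2)/p_1, and q_2* = 4 + 1/3·(…)/p_2.
Discretionary income = 101 − 5·10 − 4·6 = 27; q_1* = 5 + 2/3·27/10 = 6.8; q_2* = 4 + 1/3·27/6 = 5.5.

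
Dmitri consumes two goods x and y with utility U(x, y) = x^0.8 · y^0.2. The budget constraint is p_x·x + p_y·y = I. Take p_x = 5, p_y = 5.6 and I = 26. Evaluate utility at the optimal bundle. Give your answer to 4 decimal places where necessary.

V = 3.082

MU_x/MU_y = (0.8·y)/(0.2·x); tangency sets this equal to p_x/p_y.
Rearranging, p_y·y = (1/4)·p_x·x. Substituting into the budget gives p_x·x·(1 + (1/4)) = I.
Demand: x*(p_x,p_y,I) = 0.8·I/p_x and y* = 0.2·I/p_y.
At p_x=5, p_y=5.6, I=26: x* = 0.8·26/5 = 4.16, y* = 0.9286.
Utility at the optimum: U(4.16, 0.9286) = 3.082.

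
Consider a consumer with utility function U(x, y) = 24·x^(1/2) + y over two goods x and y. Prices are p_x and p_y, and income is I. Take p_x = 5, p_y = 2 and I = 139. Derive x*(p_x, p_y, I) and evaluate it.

MU_x = 12/√x, MU_y = 1. Tangency: 12/√x = p_x/p_y.
Thus x* = (12·p_y/p_x)² — independent of I — with the rest of income spent on y.
Plugging in: x* = (12·2/5)² = 23.04.

x* = 23.04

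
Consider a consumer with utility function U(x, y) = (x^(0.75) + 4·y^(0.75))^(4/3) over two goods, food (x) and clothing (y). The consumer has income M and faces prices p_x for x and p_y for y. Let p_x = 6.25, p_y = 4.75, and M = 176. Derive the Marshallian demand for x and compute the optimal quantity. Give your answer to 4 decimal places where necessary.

x* = 0.0482

MU_x ∝ x^(-0.25), MU_y ∝ 4·y^(-0.25), so MRS = (1/4)·(y/x)^(0.25) = p_x/p_y.
Hence y/x = (4·p_x/p_y)^(1/(0.25)), i.e. raised to the 4 power.
With the ratio pinned down, the budget gives x* = M/(p_x + p_y·(y/x)) and y* = (y/x)·x*.
Numerically y/x = 767.336039, so x* = 176/(6.25 + 4.75·767.336039) = 0.0482.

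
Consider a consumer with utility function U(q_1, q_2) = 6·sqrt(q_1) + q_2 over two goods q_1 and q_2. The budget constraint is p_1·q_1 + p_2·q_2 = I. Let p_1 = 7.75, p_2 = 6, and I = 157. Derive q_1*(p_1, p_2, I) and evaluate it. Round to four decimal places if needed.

Utility is quasi-linear in q_2; the FOC for q_1 is 3/√q_1 = p_1/p_2.
Solve: √q_1 = 3·p_2/p_1, so q_1*(p_1,p_2) = (3·p_2/p_1)², and q_2* = (I − p_1·q_1*)/p_2.
Plugging in: q_1* = (3·6/7.75)² = 5.3944.

q_1* = 5.3944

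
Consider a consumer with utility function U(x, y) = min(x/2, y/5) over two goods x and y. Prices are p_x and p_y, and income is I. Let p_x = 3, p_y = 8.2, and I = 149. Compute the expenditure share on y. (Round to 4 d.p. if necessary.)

Leontief preferences: the optimum is at the kink where x/2 = y/5, i.e. y = (5/2)·x.
Budget: p_x·x + p_y·(5/2)·x = I, so (2·p_x + 5·p_y)·x = 2·I.
Demand: x*(p_x,p_y,I) = 2·I/(2·p_x + 5·p_y), y* = 5·I/(2·p_x + 5·p_y).
Here 2·3 + 5·8.2 = 47, giving x* = 6.3404 and y* = 15.8511.
Expenditure on y: 8.2·15.8511 = 129.9787; share = 0.8723.

share on y = 0.8723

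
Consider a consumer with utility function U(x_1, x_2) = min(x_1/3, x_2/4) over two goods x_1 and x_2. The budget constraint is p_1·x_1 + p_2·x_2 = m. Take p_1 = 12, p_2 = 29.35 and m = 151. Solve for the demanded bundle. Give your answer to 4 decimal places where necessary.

With perfect complements, no substitution: consume in ratio x_1:x_2 = 3:4.
Budget: p_1·x_1 + p_2·(4/3)·x_1 = m, so (3·p_1 + 4·p_2)·x_1 = 3·m.
Demand: x_1*(p_1,p_2,m) = 3·m/(3·p_1 + 4·p_2), x_2* = 4·m/(3·p_1 + 4·p_2).
Here 3·12 + 4·29.35 = 153.4, giving x_1* = 2.9531 and x_2* = 3.9374.

x_1* = 2.9531, x_2* = 3.9374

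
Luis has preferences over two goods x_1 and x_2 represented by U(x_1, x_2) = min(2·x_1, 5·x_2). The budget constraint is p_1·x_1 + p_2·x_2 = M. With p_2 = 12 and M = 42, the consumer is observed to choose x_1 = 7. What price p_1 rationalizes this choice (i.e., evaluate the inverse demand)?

p_1 = 1.2

Leontief preferences: the optimum is at the kink where x_1/5 = x_2/2, i.e. x_2 = (2/5)·x_1.
Budget: p_1·x_1 + p_2·(2/5)·x_1 = M, so (5·p_1 + 2·p_2)·x_1 = 5·M.
Demand: x_1*(p_1,p_2,M) = 5·M/(5·p_1 + 2·p_2), x_2* = 2·M/(5·p_1 + 2·p_2).
Set x_1* = 7 in the demand function and solve for p_1: p_1 = 1.2.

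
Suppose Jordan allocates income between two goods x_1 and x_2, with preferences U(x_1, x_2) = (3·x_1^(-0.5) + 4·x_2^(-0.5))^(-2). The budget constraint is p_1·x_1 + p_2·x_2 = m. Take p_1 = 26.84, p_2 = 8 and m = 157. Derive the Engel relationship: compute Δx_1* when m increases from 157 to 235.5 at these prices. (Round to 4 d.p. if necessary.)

With the ratio pinned down, the budget gives x_1* = m/(p_1 + p_2·(x_2/x_1)) and x_2* = (x_2/x_1)·x_1*.
Numerically x_2/x_1 = 2.714902, so x_1* = 157/(26.84 + 8·2.714902) = 3.2332.
At m' = 235.5: x_1* = 4.8497. Change: 4.8497 − 3.2332 = 1.6166.

Δx_1* = 1.6166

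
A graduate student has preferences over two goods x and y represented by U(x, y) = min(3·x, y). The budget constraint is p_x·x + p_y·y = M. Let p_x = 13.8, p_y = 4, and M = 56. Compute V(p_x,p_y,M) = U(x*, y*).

Demand: x*(p_x,p_y,M) = M/(p_x + 3·p_y), y* = 3·M/(p_x + 3·p_y).
Here 13.8 + 3·4 = 25.8, giving x* = 2.1705 and y* = 6.5116.
Utility at the optimum: U(2.1705, 6.5116) = 6.5116.

V = 6.5116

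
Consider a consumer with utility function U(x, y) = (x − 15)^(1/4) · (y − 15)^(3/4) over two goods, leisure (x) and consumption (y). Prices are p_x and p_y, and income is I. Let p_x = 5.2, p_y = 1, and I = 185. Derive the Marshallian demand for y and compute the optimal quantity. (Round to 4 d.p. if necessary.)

y* = 84

MRS = (1/3)·(y−15)/(x−15). Tangency with p_x/p_y gives y−15 = 3·(p_x/p_y)·(x−15).
After buying the subsistence bundle (15, 15), a share 0.25 of the remaining income goes to x: x* = 15 + 0.25·(I − 15p_x − 15p_y)/p_x.
Discretionary income = 185 − 15·5.2 − 15·1 = 92; y* = 15 + 0.75·92/1 = 84.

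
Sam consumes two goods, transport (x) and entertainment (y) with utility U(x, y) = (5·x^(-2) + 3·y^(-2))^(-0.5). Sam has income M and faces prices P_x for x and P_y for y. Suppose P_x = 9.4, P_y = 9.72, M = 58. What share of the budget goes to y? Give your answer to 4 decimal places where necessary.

share on y = 0.4631

With the ratio pinned down, the budget gives x* = M/(P_x + P_y·(y/x)) and y* = (y/x)·x*.
Numerically y/x = 0.834073, so x* = 58/(9.4 + 9.72·0.834073) = 3.3129 and y* = 0.834073·3.3129 = 2.7632.
Expenditure on y: 9.72·2.7632 = 26.8585; share = 0.4631.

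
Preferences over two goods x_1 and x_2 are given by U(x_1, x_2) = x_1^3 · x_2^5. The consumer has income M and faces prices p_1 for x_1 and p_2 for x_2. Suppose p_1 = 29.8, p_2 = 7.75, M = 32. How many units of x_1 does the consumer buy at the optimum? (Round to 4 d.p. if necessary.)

x_1* = 0.4027

The MRS is (3/5)·x_2/x_1. Set MRS = p_1/p_2.
Rearranging, p_2·x_2 = (5/3)·p_1·x_1. Substituting into the budget gives p_1·x_1·(1 + (5/3)) = M.
Demand: x_1*(p_1,p_2,M) = 0.375·M/p_1 and x_2* = 0.625·M/p_2.
At p_1=29.8, p_2=7.75, M=32: x_1* = 0.375·32/29.8 = 0.4027.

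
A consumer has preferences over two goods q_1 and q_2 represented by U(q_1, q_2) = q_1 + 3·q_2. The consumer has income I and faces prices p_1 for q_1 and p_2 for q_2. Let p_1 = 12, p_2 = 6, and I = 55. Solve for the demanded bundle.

Perfect substitutes: compare marginal utility per dollar. 1/p_1 vs 3/p_2 → 0.0833 vs 0.5.
q_2 gives more utility per dollar, so spend all income on q_2: q_2* = I/p_2, q_1* = 0.
Numerically: q_1* = 0, q_2* = 9.1667.

q_1* = 0, q_2* = 9.1667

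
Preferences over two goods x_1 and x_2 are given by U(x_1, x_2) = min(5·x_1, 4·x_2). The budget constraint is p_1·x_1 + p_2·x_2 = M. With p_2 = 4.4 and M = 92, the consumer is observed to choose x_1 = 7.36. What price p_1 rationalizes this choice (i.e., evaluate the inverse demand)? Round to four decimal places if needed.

Leontief preferences: the optimum is at the kink where x_1/4 = x_2/5, i.e. x_2 = (5/4)·x_1.
Budget: p_1·x_1 + p_2·(5/4)·x_1 = M, so (4·p_1 + 5·p_2)·x_1 = 4·M.
Demand: x_1*(p_1,p_2,M) = 4·M/(4·p_1 + 5·p_2), x_2* = 5·M/(4·p_1 + 5·p_2).
Set x_1* = 7.36 in the demand function and solve for p_1: p_1 = 7.

p_1 = 7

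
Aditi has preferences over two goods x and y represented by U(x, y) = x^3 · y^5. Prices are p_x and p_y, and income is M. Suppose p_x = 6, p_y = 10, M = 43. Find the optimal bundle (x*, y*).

Tangency: MRS = (3/5)·y/x = p_x/p_y.
So 3·p_y·y = 5·p_x·x; combined with the budget, a share 0.375 of income goes to x.
Demand: x*(p_x,p_y,M) = 0.375·M/p_x and y* = 0.625·M/p_y.
At p_x=6, p_y=10, M=43: x* = 0.375·43/6 = 2.6875, y* = 2.6875.

x* = 2.6875, y* = 2.6875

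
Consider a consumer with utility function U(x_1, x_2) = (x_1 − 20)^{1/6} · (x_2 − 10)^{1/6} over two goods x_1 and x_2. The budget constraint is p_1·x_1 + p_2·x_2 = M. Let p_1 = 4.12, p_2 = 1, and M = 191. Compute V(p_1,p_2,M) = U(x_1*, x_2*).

Let x_1' = x_1−20, x_2' = x_2−10. MRS = x_2'/x_1' = p_1/p_2.
Substituting into the budget: x_1* = 20 + 0.5·(M − 20·p_1 − 10·p_2)/p_1, and x_2* = 10 + 0.5·(…)/p_2.
Discretionary income = 191 − 20·4.12 − 10·1 = 98.6; x_1* = 20 + 0.5·98.6/4.12 = 31.966; x_2* = 10 + 0.5·98.6/1 = 59.3.
Utility at the optimum: U(31.966, 59.3) = 2.896.

V = 2.896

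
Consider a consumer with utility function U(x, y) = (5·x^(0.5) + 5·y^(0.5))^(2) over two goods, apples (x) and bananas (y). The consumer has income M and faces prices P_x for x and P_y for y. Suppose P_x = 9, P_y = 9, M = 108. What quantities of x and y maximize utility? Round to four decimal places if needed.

x* = 6, y* = 6

From the CES first-order condition, (y/x)^(0.5) = P_x/P_y.
Solve for the ratio: y/x = [P_x/P_y]^(2).
Substitute y = (y/x)·x into the budget: x* = M/(P_x + P_y·(y/x)).
Numerically y/x = 1, so x* = 108/(9 + 9·1) = 6 and y* = 1·6 = 6.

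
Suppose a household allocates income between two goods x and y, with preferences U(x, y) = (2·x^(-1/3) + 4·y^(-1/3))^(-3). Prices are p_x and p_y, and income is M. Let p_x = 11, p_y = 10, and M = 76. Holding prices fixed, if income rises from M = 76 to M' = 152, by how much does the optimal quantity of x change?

From the CES first-order condition, (1/2)·(y/x)^(4/3) = p_x/p_y.
Solve for the ratio: y/x = [2·p_x/p_y]^(0.75).
With the ratio pinned down, the budget gives x* = M/(p_x + p_y·(y/x)) and y* = (y/x)·x*.
Numerically y/x = 1.806413, so x* = 76/(11 + 10·1.806413) = 2.6149.
At M' = 152: x* = 5.2298. Change: 5.2298 − 2.6149 = 2.6149.

Δx* = 2.6149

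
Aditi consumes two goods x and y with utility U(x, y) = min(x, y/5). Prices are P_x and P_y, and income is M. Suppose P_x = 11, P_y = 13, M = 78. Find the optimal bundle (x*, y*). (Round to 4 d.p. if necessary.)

Leontief preferences: the optimum is at the kink where x/1 = y/5, i.e. y = 5·x.
Budget: P_x·x + P_y·5·x = M, so (P_x + 5·P_y)·x = M.
Demand: x*(P_x,P_y,M) = M/(P_x + 5·P_y), y* = 5·M/(P_x + 5·P_y).
Here 11 + 5·13 = 76, giving x* = 1.0263 and y* = 5.1316.

x* = 1.0263, y* = 5.1316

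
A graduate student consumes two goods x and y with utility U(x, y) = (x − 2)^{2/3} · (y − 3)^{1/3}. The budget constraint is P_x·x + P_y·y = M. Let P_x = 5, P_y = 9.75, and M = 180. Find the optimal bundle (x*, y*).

x* = 20.7667, y* = 7.812

Let x' = x−2, y' = y−3. MRS = 2·y'/x' = P_x/P_y.
Substituting into the budget: x* = 2 + 2/3·(M − 2·P_x − 3·P_y)/P_x, and y* = 3 + 1/3·(…)/P_y.
Discretionary income = 180 − 2·5 − 3·9.75 = 140.75; x* = 2 + 2/3·140.75/5 = 20.7667; y* = 3 + 1/3·140.75/9.75 = 7.812.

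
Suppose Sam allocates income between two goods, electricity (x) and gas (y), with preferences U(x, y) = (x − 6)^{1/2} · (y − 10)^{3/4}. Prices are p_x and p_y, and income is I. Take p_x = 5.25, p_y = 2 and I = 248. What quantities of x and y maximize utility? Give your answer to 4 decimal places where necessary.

Let x' = x−6, y' = y−10. MRS = (2/3)·y'/x' = p_x/p_y.
After buying the subsistence bundle (6, 10), a share 0.4 of the remaining income goes to x: x* = 6 + 0.4·(I − 6p_x − 10p_y)/p_x.
Discretionary income = 248 − 6·5.25 − 10·2 = 196.5; x* = 6 + 0.4·196.5/5.25 = 20.9714; y* = 10 + 0.6·196.5/2 = 68.95.

x* = 20.9714, y* = 68.95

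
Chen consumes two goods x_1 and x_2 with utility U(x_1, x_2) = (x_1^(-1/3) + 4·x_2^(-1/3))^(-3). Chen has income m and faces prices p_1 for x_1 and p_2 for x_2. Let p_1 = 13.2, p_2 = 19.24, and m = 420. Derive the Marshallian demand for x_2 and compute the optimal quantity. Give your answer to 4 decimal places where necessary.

x_2* = 16.5154

MRS = MU_x_1/MU_x_2 = (1/4)·(x_2/x_1)^(4/3). Set equal to p_1/p_2.
Hence x_2/x_1 = (4·p_1/p_2)^(1/(4/3)), i.e. raised to the 0.75 power.
Substitute x_2 = (x_2/x_1)·x_1 into the budget: x_1* = m/(p_1 + p_2·(x_2/x_1)).
Numerically x_2/x_1 = 2.132169, so x_1* = 420/(13.2 + 19.24·2.132169) = 7.7458 and x_2* = 2.132169·7.7458 = 16.5154.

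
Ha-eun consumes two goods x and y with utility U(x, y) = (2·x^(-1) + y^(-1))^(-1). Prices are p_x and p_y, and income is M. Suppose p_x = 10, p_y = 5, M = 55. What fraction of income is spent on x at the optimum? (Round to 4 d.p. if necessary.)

From the CES first-order condition, 2·(y/x)^(2) = p_x/p_y.
Hence y/x = ((1/2)·p_x/p_y)^(1/(2)), i.e. raised to the 0.5 power.
With the ratio pinned down, the budget gives x* = M/(p_x + p_y·(y/x)) and y* = (y/x)·x*.
Numerically y/x = 1, so x* = 55/(10 + 5·1) = 3.6667 and y* = 1·3.6667 = 3.6667.
Expenditure on x: 10·3.6667 = 36.6667; share = 0.6667.

share on x = 0.6667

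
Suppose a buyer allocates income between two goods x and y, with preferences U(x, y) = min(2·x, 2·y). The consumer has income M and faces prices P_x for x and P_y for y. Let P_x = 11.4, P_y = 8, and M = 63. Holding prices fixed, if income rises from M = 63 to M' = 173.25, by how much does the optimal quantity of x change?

Leontief preferences: the optimum is at the kink where x/2 = y/2, i.e. y = x.
Budget: P_x·x + P_y·x = M, so (2·P_x + 2·P_y)·x = 2·M.
Demand: x*(P_x,P_y,M) = 2·M/(2·P_x + 2·P_y), y* = 2·M/(2·P_x + 2·P_y).
Here 2·11.4 + 2·8 = 38.8, giving x* = 3.2474.
At M' = 173.25: x* = 8.9304. Change: 8.9304 − 3.2474 = 5.683.

Δx* = 5.683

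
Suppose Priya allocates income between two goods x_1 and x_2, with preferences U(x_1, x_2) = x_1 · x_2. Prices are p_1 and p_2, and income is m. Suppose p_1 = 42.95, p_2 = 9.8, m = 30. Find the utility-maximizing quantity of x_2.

x_2* = 1.5306

MU_x_1/MU_x_2 = (x_2)/(x_1); tangency sets this equal to p_1/p_2.
So p_2·x_2 = p_1·x_1; combined with the budget, a share 0.5 of income goes to x_1.
Demand: x_1*(p_1,p_2,m) = 0.5·m/p_1 and x_2* = 0.5·m/p_2.
At p_1=42.95, p_2=9.8, m=30: x_2* = 0.5·30/9.8 = 1.5306.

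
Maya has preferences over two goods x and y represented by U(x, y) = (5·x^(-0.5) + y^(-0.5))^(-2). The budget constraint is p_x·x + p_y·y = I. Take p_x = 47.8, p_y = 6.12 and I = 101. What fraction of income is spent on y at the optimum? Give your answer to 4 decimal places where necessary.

share on y = 0.147

MU_x ∝ 5·x^(-1.5), MU_y ∝ y^(-1.5), so MRS = 5·(y/x)^(1.5) = p_x/p_y.
Hence y/x = ((1/5)·p_x/p_y)^(1/(1.5)), i.e. raised to the 2/3 power.
Substitute y = (y/x)·x into the budget: x* = I/(p_x + p_y·(y/x)).
Numerically y/x = 1.346287, so x* = 101/(47.8 + 6.12·1.346287) = 1.8023 and y* = 1.346287·1.8023 = 2.4264.
Expenditure on y: 6.12·2.4264 = 14.8497; share = 0.147.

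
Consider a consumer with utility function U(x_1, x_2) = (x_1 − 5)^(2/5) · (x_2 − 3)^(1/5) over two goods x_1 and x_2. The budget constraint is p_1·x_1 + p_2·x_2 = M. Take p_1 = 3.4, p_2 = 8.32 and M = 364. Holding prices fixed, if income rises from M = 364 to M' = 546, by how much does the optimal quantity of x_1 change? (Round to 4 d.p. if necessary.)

Discretionary income = 364 − 5·3.4 − 3·8.32 = 322.04; x_1* = 5 + 2/3·322.04/3.4 = 68.1451.
At M' = 546: x_1* = 103.8314. Change: 103.8314 − 68.1451 = 35.6863.

Δx_1* = 35.6863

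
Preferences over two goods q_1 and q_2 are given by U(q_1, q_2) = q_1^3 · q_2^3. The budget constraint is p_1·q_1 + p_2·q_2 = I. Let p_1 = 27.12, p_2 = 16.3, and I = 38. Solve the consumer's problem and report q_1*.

Tangency: MRS = q_2/q_1 = p_1/p_2.
Rearranging, p_2·q_2 = p_1·q_1. Substituting into the budget gives p_1·q_1·(1 + 1) = I.
Demand: q_1*(p_1,p_2,I) = 0.5·I/p_1 and q_2* = 0.5·I/p_2.
At p_1=27.12, p_2=16.3, I=38: q_1* = 0.5·38/27.12 = 0.7006.

q_1* = 0.7006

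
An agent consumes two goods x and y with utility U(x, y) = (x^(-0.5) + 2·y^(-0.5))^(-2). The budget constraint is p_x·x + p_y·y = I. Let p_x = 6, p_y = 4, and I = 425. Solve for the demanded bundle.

MU_x ∝ x^(-1.5), MU_y ∝ 2·y^(-1.5), so MRS = (1/2)·(y/x)^(1.5) = p_x/p_y.
Hence y/x = (2·p_x/p_y)^(1/(1.5)), i.e. raised to the 2/3 power.
With the ratio pinned down, the budget gives x* = I/(p_x + p_y·(y/x)) and y* = (y/x)·x*.
Numerically y/x = 2.080084, so x* = 425/(6 + 4·2.080084) = 29.6781 and y* = 2.080084·29.6781 = 61.7329.

x* = 29.6781, y* = 61.7329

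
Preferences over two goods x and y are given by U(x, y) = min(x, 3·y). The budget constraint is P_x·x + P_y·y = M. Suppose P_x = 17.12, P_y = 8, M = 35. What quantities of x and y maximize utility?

Leontief preferences: the optimum is at the kink where x/3 = y/1, i.e. y = (1/3)·x.
Budget: P_x·x + P_y·(1/3)·x = M, so (3·P_x + P_y)·x = 3·M.
Demand: x*(P_x,P_y,M) = 3·M/(3·P_x + P_y), y* = M/(3·P_x + P_y).
Here 3·17.12 + 8 = 59.36, giving x* = 1.7689 and y* = 0.5896.

x* = 1.7689, y* = 0.5896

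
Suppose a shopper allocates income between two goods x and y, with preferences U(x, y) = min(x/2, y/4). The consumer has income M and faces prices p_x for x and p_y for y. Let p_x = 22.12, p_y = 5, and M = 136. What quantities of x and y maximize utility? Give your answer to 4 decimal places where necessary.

Demand: x*(p_x,p_y,M) = 2·M/(2·p_x + 4·p_y), y* = 4·M/(2·p_x + 4·p_y).
Here 2·22.12 + 4·5 = 64.24, giving x* = 4.2341 and y* = 8.4682.

x* = 4.2341, y* = 8.4682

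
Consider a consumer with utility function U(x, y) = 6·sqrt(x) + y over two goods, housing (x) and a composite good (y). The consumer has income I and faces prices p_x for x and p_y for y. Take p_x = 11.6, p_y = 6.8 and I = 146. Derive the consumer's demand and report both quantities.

Plugging in: x* = (3·6.8/11.6)² = 3.0927, y* = 16.1947.

x* = 3.0927, y* = 16.1947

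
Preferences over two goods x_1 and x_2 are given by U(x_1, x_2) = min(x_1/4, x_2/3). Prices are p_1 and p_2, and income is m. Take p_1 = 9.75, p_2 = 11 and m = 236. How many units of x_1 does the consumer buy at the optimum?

x_1* = 13.1111

Leontief preferences: the optimum is at the kink where x_1/4 = x_2/3, i.e. x_2 = (3/4)·x_1.
Budget: p_1·x_1 + p_2·(3/4)·x_1 = m, so (4·p_1 + 3·p_2)·x_1 = 4·m.
Demand: x_1*(p_1,p_2,m) = 4·m/(4·p_1 + 3·p_2), x_2* = 3·m/(4·p_1 + 3·p_2).
Here 4·9.75 + 3·11 = 72, giving x_1* = 13.1111.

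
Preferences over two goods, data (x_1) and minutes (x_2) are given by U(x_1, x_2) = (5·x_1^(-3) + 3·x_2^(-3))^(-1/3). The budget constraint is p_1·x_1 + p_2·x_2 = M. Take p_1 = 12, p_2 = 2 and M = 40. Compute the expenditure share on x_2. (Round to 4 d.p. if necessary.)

From the CES first-order condition, (5/3)·(x_2/x_1)^(4) = p_1/p_2.
Hence x_2/x_1 = ((3/5)·p_1/p_2)^(1/(4)), i.e. raised to the 0.25 power.
With the ratio pinned down, the budget gives x_1* = M/(p_1 + p_2·(x_2/x_1)) and x_2* = (x_2/x_1)·x_1*.
Numerically x_2/x_1 = 1.377449, so x_1* = 40/(12 + 2·1.377449) = 2.711 and x_2* = 1.377449·2.711 = 3.7342.
Expenditure on x_2: 2·3.7342 = 7.4684; share = 0.1867.

share on x_2 = 0.1867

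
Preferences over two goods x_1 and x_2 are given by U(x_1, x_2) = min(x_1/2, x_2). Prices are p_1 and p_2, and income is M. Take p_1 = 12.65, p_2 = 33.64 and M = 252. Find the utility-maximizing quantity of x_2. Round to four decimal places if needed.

x_2* = 4.2755

Here 2·12.65 + 33.64 = 58.94, giving x_2* = 4.2755.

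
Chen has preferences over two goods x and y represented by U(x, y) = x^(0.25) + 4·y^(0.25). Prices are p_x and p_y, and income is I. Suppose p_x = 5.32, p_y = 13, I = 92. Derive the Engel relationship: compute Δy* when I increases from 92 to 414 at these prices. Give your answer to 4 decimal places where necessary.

Substitute y = (y/x)·x into the budget: x* = I/(p_x + p_y·(y/x)).
Numerically y/x = 1.929172, so x* = 92/(5.32 + 13·1.929172) = 3.0264 and y* = 1.929172·3.0264 = 5.8384.
At I' = 414: y* = 26.2729. Change: 26.2729 − 5.8384 = 20.4345.

Δy* = 20.4345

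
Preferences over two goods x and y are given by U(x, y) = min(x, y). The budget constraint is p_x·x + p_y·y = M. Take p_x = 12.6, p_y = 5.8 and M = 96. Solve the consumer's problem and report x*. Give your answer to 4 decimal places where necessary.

Demand: x*(p_x,p_y,M) = M/(p_x + p_y), y* = M/(p_x + p_y).
Here 12.6 + 5.8 = 18.4, giving x* = 5.2174.

x* = 5.2174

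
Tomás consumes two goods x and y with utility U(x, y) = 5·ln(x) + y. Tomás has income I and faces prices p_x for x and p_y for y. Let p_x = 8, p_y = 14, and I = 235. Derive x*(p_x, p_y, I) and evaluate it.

Set MRS = p_x/p_y: (5/x)/1 = p_x/p_y.
So x*(p_x,p_y) = 5·p_y/p_x, independent of income; and y* = (I − 5·p_y)/p_y.
At the given prices: x* = 5·14/8 = 8.75.

x* = 8.75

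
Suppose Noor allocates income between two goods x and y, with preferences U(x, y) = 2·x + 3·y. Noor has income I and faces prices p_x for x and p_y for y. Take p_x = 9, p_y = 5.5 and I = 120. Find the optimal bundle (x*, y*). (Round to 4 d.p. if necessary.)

Perfect substitutes: compare marginal utility per dollar. 2/p_x vs 3/p_y → 0.2222 vs 0.5455.
y gives more utility per dollar, so spend all income on y: y* = I/p_y, x* = 0.
Numerically: x* = 0, y* = 21.8182.

x* = 0, y* = 21.8182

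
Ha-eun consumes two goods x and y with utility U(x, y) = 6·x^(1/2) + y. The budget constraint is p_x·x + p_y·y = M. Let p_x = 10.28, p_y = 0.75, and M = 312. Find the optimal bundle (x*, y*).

MU_x = 3/√x, MU_y = 1. Tangency: 3/√x = p_x/p_y.
Thus x* = (3·p_y/p_x)² — independent of M — with the rest of income spent on y.
Plugging in: x* = (3·0.75/10.28)² = 0.0479, y* = 415.3434.

x* = 0.0479, y* = 415.3434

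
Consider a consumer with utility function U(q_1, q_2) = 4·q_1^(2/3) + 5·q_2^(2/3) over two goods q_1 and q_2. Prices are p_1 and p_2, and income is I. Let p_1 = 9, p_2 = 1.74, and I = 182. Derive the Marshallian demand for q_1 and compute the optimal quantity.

From the CES first-order condition, (4/5)·(q_2/q_1)^(1/3) = p_1/p_2.
Solve for the ratio: q_2/q_1 = [(5/4)·p_1/p_2]^(3).
With the ratio pinned down, the budget gives q_1* = I/(p_1 + p_2·(q_2/q_1)) and q_2* = (q_2/q_1)·q_1*.
Numerically q_2/q_1 = 270.277456, so q_1* = 182/(9 + 1.74·270.277456) = 0.3797.

q_1* = 0.3797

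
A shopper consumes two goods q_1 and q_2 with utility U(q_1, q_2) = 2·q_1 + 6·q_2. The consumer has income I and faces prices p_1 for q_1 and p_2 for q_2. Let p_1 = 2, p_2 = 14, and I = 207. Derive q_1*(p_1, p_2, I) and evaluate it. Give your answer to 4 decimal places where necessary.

Numerically: q_1* = 103.5, q_2* = 0.

q_1* = 103.5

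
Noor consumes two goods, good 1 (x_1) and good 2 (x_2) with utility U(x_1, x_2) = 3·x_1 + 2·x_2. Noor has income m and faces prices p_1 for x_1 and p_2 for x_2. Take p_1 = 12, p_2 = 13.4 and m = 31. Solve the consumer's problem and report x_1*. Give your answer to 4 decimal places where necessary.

Linear utility — the consumer picks whichever good has higher MU/price: 3/12 = 0.25 vs 2/13.4 = 0.1493.
x_1 gives more utility per dollar, so spend all income on x_1: x_1* = m/p_1, x_2* = 0.
Numerically: x_1* = 2.5833, x_2* = 0.

x_1* = 2.5833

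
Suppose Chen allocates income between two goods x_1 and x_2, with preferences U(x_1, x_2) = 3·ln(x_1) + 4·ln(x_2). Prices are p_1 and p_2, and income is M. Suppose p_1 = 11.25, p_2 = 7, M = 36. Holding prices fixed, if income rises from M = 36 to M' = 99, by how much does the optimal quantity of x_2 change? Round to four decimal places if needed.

MU_x_1/MU_x_2 = (3·x_2)/(4·x_1); tangency sets this equal to p_1/p_2.
So 3·p_2·x_2 = 4·p_1·x_1; combined with the budget, a share 3/7 of income goes to x_1.
Demand: x_1*(p_1,p_2,M) = 3/7·M/p_1 and x_2* = 4/7·M/p_2.
At p_1=11.25, p_2=7, M=36: x_2* = 4/7·36/7 = 2.9388.
At M' = 99: x_2* = 8.0816. Change: 8.0816 − 2.9388 = 5.1429.

Δx_2* = 5.1429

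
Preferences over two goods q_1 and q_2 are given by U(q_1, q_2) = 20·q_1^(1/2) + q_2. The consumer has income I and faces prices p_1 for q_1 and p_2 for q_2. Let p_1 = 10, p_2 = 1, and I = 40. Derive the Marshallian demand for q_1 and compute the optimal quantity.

Set MRS = p_1/p_2: 10·q_1^(−1/2) = p_1/p_2.
Solve: √q_1 = 10·p_2/p_1, so q_1*(p_1,p_2) = (10·p_2/p_1)², and q_2* = (I − p_1·q_1*)/p_2.
Plugging in: q_1* = (10·1/10)² = 1.

q_1* = 1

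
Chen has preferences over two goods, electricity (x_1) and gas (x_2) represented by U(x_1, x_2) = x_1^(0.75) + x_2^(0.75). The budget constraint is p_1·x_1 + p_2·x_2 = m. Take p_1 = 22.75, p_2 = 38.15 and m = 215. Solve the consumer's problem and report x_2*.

MU_x_1 ∝ x_1^(-0.25), MU_x_2 ∝ x_2^(-0.25), so MRS = (x_2/x_1)^(0.25) = p_1/p_2.
Solve for the ratio: x_2/x_1 = [p_1/p_2]^(4).
Substitute x_2 = (x_2/x_1)·x_1 into the budget: x_1* = m/(p_1 + p_2·(x_2/x_1)).
Numerically x_2/x_1 = 0.126458, so x_1* = 215/(22.75 + 38.15·0.126458) = 7.7971 and x_2* = 0.126458·7.7971 = 0.986.

x_2* = 0.986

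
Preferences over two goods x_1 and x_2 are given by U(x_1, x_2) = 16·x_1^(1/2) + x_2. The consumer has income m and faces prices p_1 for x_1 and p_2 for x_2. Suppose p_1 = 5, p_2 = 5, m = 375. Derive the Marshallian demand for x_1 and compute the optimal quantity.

Set MRS = p_1/p_2: 8·x_1^(−1/2) = p_1/p_2.
Thus x_1* = (8·p_2/p_1)² — independent of m — with the rest of income spent on x_2.
Plugging in: x_1* = (8·5/5)² = 64.

x_1* = 64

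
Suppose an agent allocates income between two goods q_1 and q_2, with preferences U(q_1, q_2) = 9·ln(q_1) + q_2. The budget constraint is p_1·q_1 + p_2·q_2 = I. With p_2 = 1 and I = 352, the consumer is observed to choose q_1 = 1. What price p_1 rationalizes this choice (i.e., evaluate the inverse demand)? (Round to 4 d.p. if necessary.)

MU_q_1 = 9/q_1, MU_q_2 = 1. Tangency: 9/q_1 = p_1/p_2.
So q_1*(p_1,p_2) = 9·p_2/p_1, independent of income; and q_2* = (I − 9·p_2)/p_2.
Set q_1* = 1 in the demand function and solve for p_1: p_1 = 9.

p_1 = 9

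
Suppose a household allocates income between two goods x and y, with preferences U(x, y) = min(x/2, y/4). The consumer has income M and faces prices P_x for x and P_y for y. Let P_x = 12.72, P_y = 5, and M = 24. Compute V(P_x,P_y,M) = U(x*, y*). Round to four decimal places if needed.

V = 0.5282

Demand: x*(P_x,P_y,M) = 2·M/(2·P_x + 4·P_y), y* = 4·M/(2·P_x + 4·P_y).
Here 2·12.72 + 4·5 = 45.44, giving x* = 1.0563 and y* = 2.1127.
Utility at the optimum: U(1.0563, 2.1127) = 0.5282.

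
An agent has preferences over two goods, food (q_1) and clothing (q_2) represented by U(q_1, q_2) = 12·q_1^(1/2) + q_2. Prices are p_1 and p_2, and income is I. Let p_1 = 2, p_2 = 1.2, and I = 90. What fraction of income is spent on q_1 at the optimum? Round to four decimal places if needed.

Utility is quasi-linear in q_2; the FOC for q_1 is 6/√q_1 = p_1/p_2.
Solve: √q_1 = 6·p_2/p_1, so q_1*(p_1,p_2) = (6·p_2/p_1)², and q_2* = (I − p_1·q_1*)/p_2.
Plugging in: q_1* = (6·1.2/2)² = 12.96, q_2* = 53.4.
Expenditure on q_1: 2·12.96 = 25.92; share = 0.288.

share on q_1 = 0.288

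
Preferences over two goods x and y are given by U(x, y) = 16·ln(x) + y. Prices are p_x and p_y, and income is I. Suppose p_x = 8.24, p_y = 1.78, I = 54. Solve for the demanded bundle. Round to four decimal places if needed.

MU_x = 16/x, MU_y = 1. Tangency: 16/x = p_x/p_y.
So x*(p_x,p_y) = 16·p_y/p_x, independent of income; and y* = (I − 16·p_y)/p_y.
At the given prices: x* = 16·1.78/8.24 = 3.4563, and y* = 14.3371.

x* = 3.4563, y* = 14.3371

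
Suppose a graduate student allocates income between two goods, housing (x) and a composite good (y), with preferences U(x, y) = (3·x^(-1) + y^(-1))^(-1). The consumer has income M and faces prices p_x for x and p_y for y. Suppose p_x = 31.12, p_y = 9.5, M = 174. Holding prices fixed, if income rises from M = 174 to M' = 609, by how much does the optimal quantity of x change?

From the CES first-order condition, 3·(y/x)^(2) = p_x/p_y.
Solve for the ratio: y/x = [(1/3)·p_x/p_y]^(0.5).
With the ratio pinned down, the budget gives x* = M/(p_x + p_y·(y/x)) and y* = (y/x)·x*.
Numerically y/x = 1.044954, so x* = 174/(31.12 + 9.5·1.044954) = 4.239.
At M' = 609: x* = 14.8366. Change: 14.8366 − 4.239 = 10.5976.

Δx* = 10.5976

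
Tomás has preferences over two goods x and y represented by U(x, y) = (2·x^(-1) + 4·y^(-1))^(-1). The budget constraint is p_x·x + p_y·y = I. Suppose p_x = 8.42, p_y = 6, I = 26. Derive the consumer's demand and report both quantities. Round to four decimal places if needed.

From the CES first-order condition, (1/2)·(y/x)^(2) = p_x/p_y.
Hence y/x = (2·p_x/p_y)^(1/(2)), i.e. raised to the 0.5 power.
With the ratio pinned down, the budget gives x* = I/(p_x + p_y·(y/x)) and y* = (y/x)·x*.
Numerically y/x = 1.675311, so x* = 26/(8.42 + 6·1.675311) = 1.4075 and y* = 1.675311·1.4075 = 2.3581.

x* = 1.4075, y* = 2.3581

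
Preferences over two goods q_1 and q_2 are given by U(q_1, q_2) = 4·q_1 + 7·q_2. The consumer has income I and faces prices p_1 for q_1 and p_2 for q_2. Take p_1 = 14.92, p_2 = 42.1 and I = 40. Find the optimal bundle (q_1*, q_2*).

Linear utility — the consumer picks whichever good has higher MU/price: 4/14.92 = 0.2681 vs 7/42.1 = 0.1663.
q_1 gives more utility per dollar, so spend all income on q_1: q_1* = I/p_1, q_2* = 0.
Numerically: q_1* = 2.681, q_2* = 0.

q_1* = 2.681, q_2* = 0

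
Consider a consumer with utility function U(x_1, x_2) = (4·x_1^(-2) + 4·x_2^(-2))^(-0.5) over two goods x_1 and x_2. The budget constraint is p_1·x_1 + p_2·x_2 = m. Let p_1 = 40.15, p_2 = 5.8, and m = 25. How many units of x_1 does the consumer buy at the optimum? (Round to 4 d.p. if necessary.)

From the CES first-order condition, (x_2/x_1)^(3) = p_1/p_2.
Hence x_2/x_1 = (p_1/p_2)^(1/(3)), i.e. raised to the 1/3 power.
With the ratio pinned down, the budget gives x_1* = m/(p_1 + p_2·(x_2/x_1)) and x_2* = (x_2/x_1)·x_1*.
Numerically x_2/x_1 = 1.905837, so x_1* = 25/(40.15 + 5.8·1.905837) = 0.4882.

x_1* = 0.4882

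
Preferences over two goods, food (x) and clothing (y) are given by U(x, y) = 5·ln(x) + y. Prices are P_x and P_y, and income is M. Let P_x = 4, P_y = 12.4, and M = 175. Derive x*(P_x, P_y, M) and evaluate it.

MU_x = 5/x, MU_y = 1. Tangency: 5/x = P_x/P_y.
So x*(P_x,P_y) = 5·P_y/P_x, independent of income; and y* = (M − 5·P_y)/P_y.
At the given prices: x* = 5·12.4/4 = 15.5.

x* = 15.5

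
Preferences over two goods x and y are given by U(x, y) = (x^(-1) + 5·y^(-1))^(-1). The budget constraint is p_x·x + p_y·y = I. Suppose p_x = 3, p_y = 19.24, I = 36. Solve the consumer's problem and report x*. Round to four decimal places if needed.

With the ratio pinned down, the budget gives x* = I/(p_x + p_y·(y/x)) and y* = (y/x)·x*.
Numerically y/x = 0.882964, so x* = 36/(3 + 19.24·0.882964) = 1.8011.

x* = 1.8011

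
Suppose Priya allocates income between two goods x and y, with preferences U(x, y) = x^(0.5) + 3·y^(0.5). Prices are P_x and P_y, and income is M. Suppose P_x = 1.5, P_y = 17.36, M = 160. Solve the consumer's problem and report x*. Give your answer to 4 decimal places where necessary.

x* = 60.0043

Substitute y = (y/x)·x into the budget: x* = M/(P_x + P_y·(y/x)).
Numerically y/x = 0.067193, so x* = 160/(1.5 + 17.36·0.067193) = 60.0043.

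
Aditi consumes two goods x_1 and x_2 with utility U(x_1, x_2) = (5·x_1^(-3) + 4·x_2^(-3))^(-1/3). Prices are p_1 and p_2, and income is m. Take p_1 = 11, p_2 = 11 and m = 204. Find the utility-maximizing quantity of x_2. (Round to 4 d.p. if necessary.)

x_2* = 9.0142

MU_x_1 ∝ 5·x_1^(-4), MU_x_2 ∝ 4·x_2^(-4), so MRS = (5/4)·(x_2/x_1)^(4) = p_1/p_2.
Hence x_2/x_1 = ((4/5)·p_1/p_2)^(1/(4)), i.e. raised to the 0.25 power.
With the ratio pinned down, the budget gives x_1* = m/(p_1 + p_2·(x_2/x_1)) and x_2* = (x_2/x_1)·x_1*.
Numerically x_2/x_1 = 0.945742, so x_1* = 204/(11 + 11·0.945742) = 9.5313 and x_2* = 0.945742·9.5313 = 9.0142.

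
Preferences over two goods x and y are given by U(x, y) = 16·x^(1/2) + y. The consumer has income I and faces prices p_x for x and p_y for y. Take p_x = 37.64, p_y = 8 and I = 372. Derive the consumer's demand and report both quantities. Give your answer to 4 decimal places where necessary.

x* = 2.8911, y* = 32.8974

Utility is quasi-linear in y; the FOC for x is 8/√x = p_x/p_y.
Solve: √x = 8·p_y/p_x, so x*(p_x,p_y) = (8·p_y/p_x)², and y* = (I − p_x·x*)/p_y.
Plugging in: x* = (8·8/37.64)² = 2.8911, y* = 32.8974.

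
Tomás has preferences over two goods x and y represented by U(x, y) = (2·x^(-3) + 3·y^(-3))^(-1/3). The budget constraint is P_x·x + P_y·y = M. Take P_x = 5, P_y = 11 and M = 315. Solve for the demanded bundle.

x* = 21.0061, y* = 19.0881

With the ratio pinned down, the budget gives x* = M/(P_x + P_y·(y/x)) and y* = (y/x)·x*.
Numerically y/x = 0.908693, so x* = 315/(5 + 11·0.908693) = 21.0061 and y* = 0.908693·21.0061 = 19.0881.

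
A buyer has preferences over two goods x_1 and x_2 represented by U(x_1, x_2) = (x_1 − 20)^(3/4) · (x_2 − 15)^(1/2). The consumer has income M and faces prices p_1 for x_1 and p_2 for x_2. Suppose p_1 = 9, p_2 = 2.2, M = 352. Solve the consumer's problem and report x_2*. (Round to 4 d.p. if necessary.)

Let x_1' = x_1−20, x_2' = x_2−15. MRS = (3/2)·x_2'/x_1' = p_1/p_2.
Substituting into the budget: x_1* = 20 + 0.6·(M − 20·p_1 − 15·p_2)/p_1, and x_2* = 15 + 0.4·(…)/p_2.
Discretionary income = 352 − 20·9 − 15·2.2 = 139; x_2* = 15 + 0.4·139/2.2 = 40.2727.

x_2* = 40.2727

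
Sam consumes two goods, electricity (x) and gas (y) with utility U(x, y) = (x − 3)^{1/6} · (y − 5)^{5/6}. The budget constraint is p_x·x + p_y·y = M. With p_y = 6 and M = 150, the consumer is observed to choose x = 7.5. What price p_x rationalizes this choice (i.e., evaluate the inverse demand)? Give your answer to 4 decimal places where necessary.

p_x = 4

Let x' = x−3, y' = y−5. MRS = (1/5)·y'/x' = p_x/p_y.
Substituting into the budget: x* = 3 + 1/6·(M − 3·p_x − 5·p_y)/p_x, and y* = 5 + 5/6·(…)/p_y.
Set x* = 7.5 in the demand function and solve for p_x: p_x = 4.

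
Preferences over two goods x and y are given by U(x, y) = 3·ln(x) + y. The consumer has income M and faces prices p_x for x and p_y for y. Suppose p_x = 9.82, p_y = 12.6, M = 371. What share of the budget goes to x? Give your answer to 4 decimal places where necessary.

share on x = 0.1019

MU_x = 3/x, MU_y = 1. Tangency: 3/x = p_x/p_y.
So x*(p_x,p_y) = 3·p_y/p_x, independent of income; and y* = (M − 3·p_y)/p_y.
At the given prices: x* = 3·12.6/9.82 = 3.8493, and y* = 26.4444.
Expenditure on x: 9.82·3.8493 = 37.8; share = 0.1019.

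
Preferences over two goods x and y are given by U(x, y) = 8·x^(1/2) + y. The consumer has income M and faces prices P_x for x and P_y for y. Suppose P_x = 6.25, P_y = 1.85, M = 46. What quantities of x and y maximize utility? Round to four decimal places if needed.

Thus x* = (4·P_y/P_x)² — independent of M — with the rest of income spent on y.
Plugging in: x* = (4·1.85/6.25)² = 1.4019, y* = 20.1289.

x* = 1.4019, y* = 20.1289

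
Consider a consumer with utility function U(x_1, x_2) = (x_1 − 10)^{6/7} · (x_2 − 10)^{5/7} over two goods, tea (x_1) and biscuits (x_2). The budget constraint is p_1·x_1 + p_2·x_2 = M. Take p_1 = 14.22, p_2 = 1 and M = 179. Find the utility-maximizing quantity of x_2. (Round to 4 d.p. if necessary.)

x_2* = 22.1818

After buying the subsistence bundle (10, 10), a share 6/11 of the remaining income goes to x_1: x_1* = 10 + 6/11·(M − 10p_1 − 10p_2)/p_1.
Discretionary income = 179 − 10·14.22 − 10·1 = 26.8; x_2* = 10 + 5/11·26.8/1 = 22.1818.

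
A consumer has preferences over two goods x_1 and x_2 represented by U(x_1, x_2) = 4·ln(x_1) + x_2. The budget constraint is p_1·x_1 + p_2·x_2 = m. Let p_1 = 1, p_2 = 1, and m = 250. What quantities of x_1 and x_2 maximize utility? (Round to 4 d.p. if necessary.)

MU_x_1 = 4/x_1, MU_x_2 = 1. Tangency: 4/x_1 = p_1/p_2.
So x_1*(p_1,p_2) = 4·p_2/p_1, independent of income; and x_2* = (m − 4·p_2)/p_2.
At the given prices: x_1* = 4·1/1 = 4, and x_2* = 246.

x_1* = 4, x_2* = 246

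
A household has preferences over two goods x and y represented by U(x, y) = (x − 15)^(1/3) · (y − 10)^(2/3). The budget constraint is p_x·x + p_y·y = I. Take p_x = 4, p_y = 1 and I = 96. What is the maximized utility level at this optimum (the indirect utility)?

V = 8.6667

Let x' = x−15, y' = y−10. MRS = (1/2)·y'/x' = p_x/p_y.
After buying the subsistence bundle (15, 10), a share 1/3 of the remaining income goes to x: x* = 15 + 1/3·(I − 15p_x − 10p_y)/p_x.
Discretionary income = 96 − 15·4 − 10·1 = 26; x* = 15 + 1/3·26/4 = 17.1667; y* = 10 + 2/3·26/1 = 27.3333.
Utility at the optimum: U(17.1667, 27.3333) = 8.6667.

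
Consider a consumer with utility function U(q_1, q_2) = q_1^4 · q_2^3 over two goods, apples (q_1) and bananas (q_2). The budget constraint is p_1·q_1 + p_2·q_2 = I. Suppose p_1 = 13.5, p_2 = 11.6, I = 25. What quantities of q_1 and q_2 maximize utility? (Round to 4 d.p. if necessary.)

The MRS is (4/3)·q_2/q_1. Set MRS = p_1/p_2.
Rearranging, p_2·q_2 = (3/4)·p_1·q_1. Substituting into the budget gives p_1·q_1·(1 + (3/4)) = I.
Demand: q_1*(p_1,p_2,I) = 4/7·I/p_1 and q_2* = 3/7·I/p_2.
At p_1=13.5, p_2=11.6, I=25: q_1* = 4/7·25/13.5 = 1.0582, q_2* = 0.9236.

q_1* = 1.0582, q_2* = 0.9236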